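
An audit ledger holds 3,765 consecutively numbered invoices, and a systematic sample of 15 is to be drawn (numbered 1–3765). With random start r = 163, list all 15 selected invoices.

k = N/n = 3765/15 = 251
invoice 1: 163
invoice 2: 163 + 251 = 414
invoice 3: 414 + 251 = 665
invoice 4: 665 + 251 = 916
invoice 5: 916 + 251 = 1167
invoice 6: 1167 + 251 = 1418
invoice 7: 1418 + 251 = 1669
invoice 8: 1669 + 251 = 1920
invoice 9: 1920 + 251 = 2171
invoice 10: 2171 + 251 = 2422
invoice 11: 2422 + 251 = 2673
invoice 12: 2673 + 251 = 2924
invoice 13: 2924 + 251 = 3175
invoice 14: 3175 + 251 = 3426
invoice 15: 3426 + 251 = 3677

163, 414, 665, 916, 1167, 1418, 1669, 1920, 2171, 2422, 2673, 2924, 3175, 3426, 3677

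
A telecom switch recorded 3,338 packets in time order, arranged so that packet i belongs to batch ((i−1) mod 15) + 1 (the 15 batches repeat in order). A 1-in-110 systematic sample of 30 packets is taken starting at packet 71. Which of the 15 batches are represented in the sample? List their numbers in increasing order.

Consecutive selections differ by k = 110, so their batch numbers differ by 110 mod 15 = 5.
gcd(110, 15) = 5, so the sample visits 15/5 = 3 distinct residues mod 15.
Start 71 is batch 11; the batches hit are 1, 6, 11.

1, 6, 11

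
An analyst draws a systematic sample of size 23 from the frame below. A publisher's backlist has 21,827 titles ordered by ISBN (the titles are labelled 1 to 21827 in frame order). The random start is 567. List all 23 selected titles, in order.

k = N/n = 21827/23 = 949
title 1: 567
title 2: 567 + 949 = 1516
title 3: 1516 + 949 = 2465
title 4: 2465 + 949 = 3414
title 5: 3414 + 949 = 4363
title 6: 4363 + 949 = 5312
title 7: 5312 + 949 = 6261
title 8: 6261 + 949 = 7210
title 9: 7210 + 949 = 8159
title 10: 8159 + 949 = 9108
title 11: 9108 + 949 = 10057
title 12: 10057 + 949 = 11006
title 13: 11006 + 949 = 11955
title 14: 11955 + 949 = 12904
title 15: 12904 + 949 = 13853
title 16: 13853 + 949 = 14802
title 17: 14802 + 949 = 15751
title 18: 15751 + 949 = 16700
title 19: 16700 + 949 = 17649
title 20: 17649 + 949 = 18598
title 21: 18598 + 949 = 19547
title 22: 19547 + 949 = 20496
title 23: 20496 + 949 = 21445

567, 1516, 2465, 3414, 4363, 5312, 6261, 7210, 8159, 9108, 10057, 11006, 11955, 12904, 13853, 14802, 15751, 16700, 17649, 18598, 19547, 20496, 21445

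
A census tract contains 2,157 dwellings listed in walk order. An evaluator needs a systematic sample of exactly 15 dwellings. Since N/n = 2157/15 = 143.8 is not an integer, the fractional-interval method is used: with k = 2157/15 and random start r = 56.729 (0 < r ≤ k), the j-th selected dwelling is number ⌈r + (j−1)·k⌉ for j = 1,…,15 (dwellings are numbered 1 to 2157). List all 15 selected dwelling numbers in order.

57, 201, 345, 489, 632, 776, 920, 1064, 1208, 1351, 1495, 1639, 1783, 1927, 2070

j=1: r + 0k = 56.729 → ⌈·⌉ = 57
j=2: r + 1k = 200.529 → ⌈·⌉ = 201
j=3: r + 2k = 344.329 → ⌈·⌉ = 345
j=4: r + 3k = 488.129 → ⌈·⌉ = 489
j=5: r + 4k = 631.929 → ⌈·⌉ = 632
j=6: r + 5k = 775.729 → ⌈·⌉ = 776
j=7: r + 6k = 919.529 → ⌈·⌉ = 920
j=8: r + 7k = 1063.329 → ⌈·⌉ = 1064
j=9: r + 8k = 1207.129 → ⌈·⌉ = 1208
j=10: r + 9k = 1350.929 → ⌈·⌉ = 1351
j=11: r + 10k = 1494.729 → ⌈·⌉ = 1495
j=12: r + 11k = 1638.529 → ⌈·⌉ = 1639
j=13: r + 12k = 1782.329 → ⌈·⌉ = 1783
j=14: r + 13k = 1926.129 → ⌈·⌉ = 1927
j=15: r + 14k = 2069.929 → ⌈·⌉ = 2070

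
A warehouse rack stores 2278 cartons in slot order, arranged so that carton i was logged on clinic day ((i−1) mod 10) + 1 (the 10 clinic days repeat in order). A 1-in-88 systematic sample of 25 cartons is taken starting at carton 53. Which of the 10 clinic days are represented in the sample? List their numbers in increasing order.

1, 3, 5, 7, 9

Consecutive selections differ by k = 88, so their clinic day numbers differ by 88 mod 10 = 8.
gcd(88, 10) = 2, so the sample visits 10/2 = 5 distinct residues mod 10.
Start 53 is clinic day 3; the clinic days hit are 1, 3, 5, 7, 9.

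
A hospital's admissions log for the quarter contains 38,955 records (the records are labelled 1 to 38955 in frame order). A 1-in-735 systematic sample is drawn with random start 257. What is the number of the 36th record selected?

25982

k = 735
36th selection = r + (36−1)·k = 257 + 35×735 = 257 + 25725 = 25982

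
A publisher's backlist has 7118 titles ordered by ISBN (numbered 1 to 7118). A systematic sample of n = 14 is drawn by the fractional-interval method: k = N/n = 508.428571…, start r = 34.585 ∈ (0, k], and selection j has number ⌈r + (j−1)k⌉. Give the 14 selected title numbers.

j=1: r + 0k = 34.585 → ⌈·⌉ = 35
j=2: r + 1k = 543.013571… → ⌈·⌉ = 544
j=3: r + 2k = 1051.442142… → ⌈·⌉ = 1052
j=4: r + 3k = 1559.870714… → ⌈·⌉ = 1560
j=5: r + 4k = 2068.299285… → ⌈·⌉ = 2069
j=6: r + 5k = 2576.727857… → ⌈·⌉ = 2577
j=7: r + 6k = 3085.156428… → ⌈·⌉ = 3086
j=8: r + 7k = 3593.585 → ⌈·⌉ = 3594
j=9: r + 8k = 4102.013571… → ⌈·⌉ = 4103
j=10: r + 9k = 4610.442142… → ⌈·⌉ = 4611
j=11: r + 10k = 5118.870714… → ⌈·⌉ = 5119
j=12: r + 11k = 5627.299285… → ⌈·⌉ = 5628
j=13: r + 12k = 6135.727857… → ⌈·⌉ = 6136
j=14: r + 13k = 6644.156428… → ⌈·⌉ = 6645

35, 544, 1052, 1560, 2069, 2577, 3086, 3594, 4103, 4611, 5119, 5628, 6136, 6645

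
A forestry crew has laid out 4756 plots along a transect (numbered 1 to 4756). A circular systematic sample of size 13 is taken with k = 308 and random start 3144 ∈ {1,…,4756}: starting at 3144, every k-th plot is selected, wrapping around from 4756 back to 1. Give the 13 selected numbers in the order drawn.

3144, 3452, 3760, 4068, 4376, 4684, 236, 544, 852, 1160, 1468, 1776, 2084

Selection 1: 3144
Selection 2: 3144 + 308 = 3452
Selection 3: 3452 + 308 = 3760
Selection 4: 3760 + 308 = 4068
Selection 5: 4068 + 308 = 4376
Selection 6: 4376 + 308 = 4684
Selection 7: 4684 + 308 = 4992 → 4992 − 4756 = 236
Selection 8: 236 + 308 = 544
Selection 9: 544 + 308 = 852
Selection 10: 852 + 308 = 1160
Selection 11: 1160 + 308 = 1468
Selection 12: 1468 + 308 = 1776
Selection 13: 1776 + 308 = 2084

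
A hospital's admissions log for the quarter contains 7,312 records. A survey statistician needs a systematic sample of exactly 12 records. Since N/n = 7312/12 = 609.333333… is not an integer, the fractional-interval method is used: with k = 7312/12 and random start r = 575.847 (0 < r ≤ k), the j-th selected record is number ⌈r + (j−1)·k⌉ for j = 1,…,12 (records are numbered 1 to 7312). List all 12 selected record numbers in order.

576, 1186, 1795, 2404, 3014, 3623, 4232, 4842, 5451, 6060, 6670, 7279

j=1: r + 0k = 575.847 → ⌈·⌉ = 576
j=2: r + 1k = 1185.180333… → ⌈·⌉ = 1186
j=3: r + 2k = 1794.513666… → ⌈·⌉ = 1795
j=4: r + 3k = 2403.847 → ⌈·⌉ = 2404
j=5: r + 4k = 3013.180333… → ⌈·⌉ = 3014
j=6: r + 5k = 3622.513666… → ⌈·⌉ = 3623
j=7: r + 6k = 4231.847 → ⌈·⌉ = 4232
j=8: r + 7k = 4841.180333… → ⌈·⌉ = 4842
j=9: r + 8k = 5450.513666… → ⌈·⌉ = 5451
j=10: r + 9k = 6059.847 → ⌈·⌉ = 6060
j=11: r + 10k = 6669.180333… → ⌈·⌉ = 6670
j=12: r + 11k = 7278.513666… → ⌈·⌉ = 7279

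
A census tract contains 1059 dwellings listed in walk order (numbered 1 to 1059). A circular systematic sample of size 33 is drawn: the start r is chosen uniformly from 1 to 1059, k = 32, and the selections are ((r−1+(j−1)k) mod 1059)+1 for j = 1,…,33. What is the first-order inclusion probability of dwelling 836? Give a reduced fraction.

11/353

For each position j, as r ranges over 1…1059 the j-th selection hits every dwelling exactly once, so dwelling 836 is selected for exactly 33 of the 1059 starts.
Inclusion probability = 33/1059 = 11/353.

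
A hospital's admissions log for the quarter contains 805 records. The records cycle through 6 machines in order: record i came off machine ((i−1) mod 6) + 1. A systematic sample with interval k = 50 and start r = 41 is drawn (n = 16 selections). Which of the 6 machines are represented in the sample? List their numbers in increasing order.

1, 3, 5

Consecutive selections differ by k = 50, so their machine numbers differ by 50 mod 6 = 2.
gcd(50, 6) = 2, so the sample visits 6/2 = 3 distinct residues mod 6.
Start 41 is machine 5; the machines hit are 1, 3, 5.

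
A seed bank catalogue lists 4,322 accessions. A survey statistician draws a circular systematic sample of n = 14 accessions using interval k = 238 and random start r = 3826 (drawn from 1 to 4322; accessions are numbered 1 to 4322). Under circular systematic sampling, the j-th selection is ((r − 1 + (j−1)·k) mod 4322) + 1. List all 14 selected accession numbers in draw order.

3826, 4064, 4302, 218, 456, 694, 932, 1170, 1408, 1646, 1884, 2122, 2360, 2598

Selection 1: 3826
Selection 2: 3826 + 238 = 4064
Selection 3: 4064 + 238 = 4302
Selection 4: 4302 + 238 = 4540 → 4540 − 4322 = 218
Selection 5: 218 + 238 = 456
Selection 6: 456 + 238 = 694
Selection 7: 694 + 238 = 932
Selection 8: 932 + 238 = 1170
Selection 9: 1170 + 238 = 1408
Selection 10: 1408 + 238 = 1646
Selection 11: 1646 + 238 = 1884
Selection 12: 1884 + 238 = 2122
Selection 13: 2122 + 238 = 2360
Selection 14: 2360 + 238 = 2598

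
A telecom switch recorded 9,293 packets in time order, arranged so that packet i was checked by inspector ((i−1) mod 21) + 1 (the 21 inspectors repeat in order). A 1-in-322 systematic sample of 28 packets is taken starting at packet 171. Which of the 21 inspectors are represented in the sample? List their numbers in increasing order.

Consecutive selections differ by k = 322, so their inspector numbers differ by 322 mod 21 = 7.
gcd(322, 21) = 7, so the sample visits 21/7 = 3 distinct residues mod 21.
Start 171 is inspector 3; the inspectors hit are 3, 10, 17.

3, 10, 17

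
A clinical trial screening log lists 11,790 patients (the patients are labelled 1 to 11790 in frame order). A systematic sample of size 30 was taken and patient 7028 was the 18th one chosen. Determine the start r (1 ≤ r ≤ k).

k = 11790/30 = 393
r = 7028 − (18−1)×393 = 7028 − 6681 = 347

347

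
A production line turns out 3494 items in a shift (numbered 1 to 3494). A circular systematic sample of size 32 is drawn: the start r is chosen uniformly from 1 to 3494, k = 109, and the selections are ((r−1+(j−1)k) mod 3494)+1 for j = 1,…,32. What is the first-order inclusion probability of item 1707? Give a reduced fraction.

16/1747

For each position j, as r ranges over 1…3494 the j-th selection hits every item exactly once, so item 1707 is selected for exactly 32 of the 3494 starts.
Inclusion probability = 32/3494 = 16/1747.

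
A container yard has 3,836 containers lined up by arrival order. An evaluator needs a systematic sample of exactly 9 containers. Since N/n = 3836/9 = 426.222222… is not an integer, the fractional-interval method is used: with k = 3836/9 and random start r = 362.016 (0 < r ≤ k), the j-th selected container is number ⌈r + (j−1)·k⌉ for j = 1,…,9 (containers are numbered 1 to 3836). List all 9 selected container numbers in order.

363, 789, 1215, 1641, 2067, 2494, 2920, 3346, 3772

j=1: r + 0k = 362.016 → ⌈·⌉ = 363
j=2: r + 1k = 788.238222… → ⌈·⌉ = 789
j=3: r + 2k = 1214.460444… → ⌈·⌉ = 1215
j=4: r + 3k = 1640.682666… → ⌈·⌉ = 1641
j=5: r + 4k = 2066.904888… → ⌈·⌉ = 2067
j=6: r + 5k = 2493.127111… → ⌈·⌉ = 2494
j=7: r + 6k = 2919.349333… → ⌈·⌉ = 2920
j=8: r + 7k = 3345.571555… → ⌈·⌉ = 3346
j=9: r + 8k = 3771.793777… → ⌈·⌉ = 3772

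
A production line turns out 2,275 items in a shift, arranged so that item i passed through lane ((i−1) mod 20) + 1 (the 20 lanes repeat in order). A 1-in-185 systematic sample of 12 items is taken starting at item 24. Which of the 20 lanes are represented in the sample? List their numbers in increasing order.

Consecutive selections differ by k = 185, so their lane numbers differ by 185 mod 20 = 5.
gcd(185, 20) = 5, so the sample visits 20/5 = 4 distinct residues mod 20.
Start 24 is lane 4; the lanes hit are 4, 9, 14, 19.

4, 9, 14, 19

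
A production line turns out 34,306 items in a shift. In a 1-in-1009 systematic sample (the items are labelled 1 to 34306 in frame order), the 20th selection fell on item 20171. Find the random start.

1000

k = 1009
r = 20171 − (20−1)×1009 = 20171 − 19171 = 1000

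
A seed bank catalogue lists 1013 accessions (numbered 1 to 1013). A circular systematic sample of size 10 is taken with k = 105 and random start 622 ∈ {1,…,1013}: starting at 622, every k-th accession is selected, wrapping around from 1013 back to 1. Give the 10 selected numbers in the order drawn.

622, 727, 832, 937, 29, 134, 239, 344, 449, 554

Selection 1: 622
Selection 2: 622 + 105 = 727
Selection 3: 727 + 105 = 832
Selection 4: 832 + 105 = 937
Selection 5: 937 + 105 = 1042 → 1042 − 1013 = 29
Selection 6: 29 + 105 = 134
Selection 7: 134 + 105 = 239
Selection 8: 239 + 105 = 344
Selection 9: 344 + 105 = 449
Selection 10: 449 + 105 = 554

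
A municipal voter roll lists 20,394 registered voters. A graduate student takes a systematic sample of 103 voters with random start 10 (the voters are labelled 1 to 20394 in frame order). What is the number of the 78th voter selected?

15256

k = 20394/103 = 198
78th selection = r + (78−1)·k = 10 + 77×198 = 10 + 15246 = 15256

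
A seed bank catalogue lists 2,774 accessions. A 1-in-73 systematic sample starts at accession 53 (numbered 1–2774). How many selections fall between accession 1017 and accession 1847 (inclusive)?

11

k = 73
First selection ≥ 1017: 53 + ⌈(1017−53)/73⌉·73 = 53 + 14×73 = 1075
Last selection ≤ 1847: 53 + ⌊(1847−53)/73⌋·73 = 53 + 24×73 = 1805
Count = 24 − 14 + 1 = 11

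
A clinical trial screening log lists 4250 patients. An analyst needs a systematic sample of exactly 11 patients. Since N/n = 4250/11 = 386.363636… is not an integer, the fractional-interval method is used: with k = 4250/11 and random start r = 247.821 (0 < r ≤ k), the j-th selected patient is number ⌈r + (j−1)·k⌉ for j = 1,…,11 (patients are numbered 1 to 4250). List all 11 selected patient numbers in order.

j=1: r + 0k = 247.821 → ⌈·⌉ = 248
j=2: r + 1k = 634.184636… → ⌈·⌉ = 635
j=3: r + 2k = 1020.548272… → ⌈·⌉ = 1021
j=4: r + 3k = 1406.911909… → ⌈·⌉ = 1407
j=5: r + 4k = 1793.275545… → ⌈·⌉ = 1794
j=6: r + 5k = 2179.639181… → ⌈·⌉ = 2180
j=7: r + 6k = 2566.002818… → ⌈·⌉ = 2567
j=8: r + 7k = 2952.366454… → ⌈·⌉ = 2953
j=9: r + 8k = 3338.730090… → ⌈·⌉ = 3339
j=10: r + 9k = 3725.093727… → ⌈·⌉ = 3726
j=11: r + 10k = 4111.457363… → ⌈·⌉ = 4112

248, 635, 1021, 1407, 1794, 2180, 2567, 2953, 3339, 3726, 4112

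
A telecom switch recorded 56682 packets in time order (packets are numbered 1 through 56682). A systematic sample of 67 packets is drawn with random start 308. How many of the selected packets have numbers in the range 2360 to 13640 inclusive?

13

k = 56682/67 = 846
First selection ≥ 2360: 308 + ⌈(2360−308)/846⌉·846 = 308 + 3×846 = 2846
Last selection ≤ 13640: 308 + ⌊(13640−308)/846⌋·846 = 308 + 15×846 = 12998
Count = 15 − 3 + 1 = 13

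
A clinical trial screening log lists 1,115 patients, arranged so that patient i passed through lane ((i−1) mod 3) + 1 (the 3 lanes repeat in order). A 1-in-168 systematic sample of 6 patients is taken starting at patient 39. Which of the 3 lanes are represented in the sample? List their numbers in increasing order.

Consecutive selections differ by k = 168, so their lane numbers differ by 168 mod 3 = 0.
gcd(168, 3) = 3, so the sample visits 3/3 = 1 distinct residues mod 3.
Start 39 is lane 3; the lanes hit are 3.

3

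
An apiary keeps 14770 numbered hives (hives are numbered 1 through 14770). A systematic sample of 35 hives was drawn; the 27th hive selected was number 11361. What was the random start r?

k = 14770/35 = 422
r = 11361 − (27−1)×422 = 11361 − 10972 = 389

389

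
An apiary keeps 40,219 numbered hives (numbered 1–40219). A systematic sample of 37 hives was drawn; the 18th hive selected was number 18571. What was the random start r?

k = 40219/37 = 1087
r = 18571 − (18−1)×1087 = 18571 − 18479 = 92

92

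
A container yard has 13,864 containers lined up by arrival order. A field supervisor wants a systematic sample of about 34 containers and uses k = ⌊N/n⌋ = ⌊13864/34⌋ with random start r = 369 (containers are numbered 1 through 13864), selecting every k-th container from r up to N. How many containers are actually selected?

34

k = ⌊13864/34⌋ = 407
Achieved size = ⌊(13864 − 369)/407⌋ + 1 = ⌊13495/407⌋ + 1 = 33 + 1 = 34
(last selection: 369 + 33×407 = 13800 ≤ 13864; next would be 14207 > 13864)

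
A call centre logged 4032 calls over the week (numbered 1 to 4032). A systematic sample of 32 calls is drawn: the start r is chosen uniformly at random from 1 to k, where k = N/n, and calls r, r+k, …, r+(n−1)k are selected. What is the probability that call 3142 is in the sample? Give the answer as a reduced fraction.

k = 4032/32 = 126.
Call 3142 is selected iff r ≡ 3142 (mod 126); exactly one such r in {1,…,126}.
Inclusion probability = 1/126.

1/126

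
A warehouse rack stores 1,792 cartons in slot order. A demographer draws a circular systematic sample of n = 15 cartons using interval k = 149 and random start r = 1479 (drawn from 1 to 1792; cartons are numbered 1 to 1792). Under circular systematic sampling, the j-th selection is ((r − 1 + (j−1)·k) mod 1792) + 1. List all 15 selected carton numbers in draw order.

Selection 1: 1479
Selection 2: 1479 + 149 = 1628
Selection 3: 1628 + 149 = 1777
Selection 4: 1777 + 149 = 1926 → 1926 − 1792 = 134
Selection 5: 134 + 149 = 283
Selection 6: 283 + 149 = 432
Selection 7: 432 + 149 = 581
Selection 8: 581 + 149 = 730
Selection 9: 730 + 149 = 879
Selection 10: 879 + 149 = 1028
Selection 11: 1028 + 149 = 1177
Selection 12: 1177 + 149 = 1326
Selection 13: 1326 + 149 = 1475
Selection 14: 1475 + 149 = 1624
Selection 15: 1624 + 149 = 1773

1479, 1628, 1777, 134, 283, 432, 581, 730, 879, 1028, 1177, 1326, 1475, 1624, 1773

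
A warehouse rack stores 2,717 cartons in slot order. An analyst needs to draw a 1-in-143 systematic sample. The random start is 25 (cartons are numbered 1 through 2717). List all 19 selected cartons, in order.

carton 1: 25
carton 2: 25 + 143 = 168
carton 3: 168 + 143 = 311
carton 4: 311 + 143 = 454
carton 5: 454 + 143 = 597
carton 6: 597 + 143 = 740
carton 7: 740 + 143 = 883
carton 8: 883 + 143 = 1026
carton 9: 1026 + 143 = 1169
carton 10: 1169 + 143 = 1312
carton 11: 1312 + 143 = 1455
carton 12: 1455 + 143 = 1598
carton 13: 1598 + 143 = 1741
carton 14: 1741 + 143 = 1884
carton 15: 1884 + 143 = 2027
carton 16: 2027 + 143 = 2170
carton 17: 2170 + 143 = 2313
carton 18: 2313 + 143 = 2456
carton 19: 2456 + 143 = 2599

25, 168, 311, 454, 597, 740, 883, 1026, 1169, 1312, 1455, 1598, 1741, 1884, 2027, 2170, 2313, 2456, 2599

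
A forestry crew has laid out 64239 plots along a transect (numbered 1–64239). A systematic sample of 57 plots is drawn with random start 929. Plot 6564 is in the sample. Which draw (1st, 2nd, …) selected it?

k = 64239/57 = 1127
position = (6564 − 929)/1127 + 1 = 5635/1127 + 1 = 5 + 1 = 6

6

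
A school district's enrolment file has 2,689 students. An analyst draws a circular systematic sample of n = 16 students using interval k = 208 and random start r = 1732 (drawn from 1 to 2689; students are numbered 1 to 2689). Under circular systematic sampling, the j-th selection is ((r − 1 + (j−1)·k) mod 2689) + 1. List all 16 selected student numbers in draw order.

1732, 1940, 2148, 2356, 2564, 83, 291, 499, 707, 915, 1123, 1331, 1539, 1747, 1955, 2163

Selection 1: 1732
Selection 2: 1732 + 208 = 1940
Selection 3: 1940 + 208 = 2148
Selection 4: 2148 + 208 = 2356
Selection 5: 2356 + 208 = 2564
Selection 6: 2564 + 208 = 2772 → 2772 − 2689 = 83
Selection 7: 83 + 208 = 291
Selection 8: 291 + 208 = 499
Selection 9: 499 + 208 = 707
Selection 10: 707 + 208 = 915
Selection 11: 915 + 208 = 1123
Selection 12: 1123 + 208 = 1331
Selection 13: 1331 + 208 = 1539
Selection 14: 1539 + 208 = 1747
Selection 15: 1747 + 208 = 1955
Selection 16: 1955 + 208 = 2163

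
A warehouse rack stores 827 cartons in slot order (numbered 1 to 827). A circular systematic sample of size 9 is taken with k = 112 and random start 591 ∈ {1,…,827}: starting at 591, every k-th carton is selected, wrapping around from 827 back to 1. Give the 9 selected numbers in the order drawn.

591, 703, 815, 100, 212, 324, 436, 548, 660

Selection 1: 591
Selection 2: 591 + 112 = 703
Selection 3: 703 + 112 = 815
Selection 4: 815 + 112 = 927 → 927 − 827 = 100
Selection 5: 100 + 112 = 212
Selection 6: 212 + 112 = 324
Selection 7: 324 + 112 = 436
Selection 8: 436 + 112 = 548
Selection 9: 548 + 112 = 660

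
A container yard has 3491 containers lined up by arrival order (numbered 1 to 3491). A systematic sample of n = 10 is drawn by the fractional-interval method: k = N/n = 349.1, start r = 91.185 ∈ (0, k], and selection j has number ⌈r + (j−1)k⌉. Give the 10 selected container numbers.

92, 441, 790, 1139, 1488, 1837, 2186, 2535, 2884, 3234

j=1: r + 0k = 91.185 → ⌈·⌉ = 92
j=2: r + 1k = 440.285 → ⌈·⌉ = 441
j=3: r + 2k = 789.385 → ⌈·⌉ = 790
j=4: r + 3k = 1138.485 → ⌈·⌉ = 1139
j=5: r + 4k = 1487.585 → ⌈·⌉ = 1488
j=6: r + 5k = 1836.685 → ⌈·⌉ = 1837
j=7: r + 6k = 2185.785 → ⌈·⌉ = 2186
j=8: r + 7k = 2534.885 → ⌈·⌉ = 2535
j=9: r + 8k = 2883.985 → ⌈·⌉ = 2884
j=10: r + 9k = 3233.085 → ⌈·⌉ = 3234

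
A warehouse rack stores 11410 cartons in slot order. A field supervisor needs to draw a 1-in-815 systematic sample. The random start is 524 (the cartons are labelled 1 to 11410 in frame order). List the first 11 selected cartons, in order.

524, 1339, 2154, 2969, 3784, 4599, 5414, 6229, 7044, 7859, 8674

carton 1: 524
carton 2: 524 + 815 = 1339
carton 3: 1339 + 815 = 2154
carton 4: 2154 + 815 = 2969
carton 5: 2969 + 815 = 3784
carton 6: 3784 + 815 = 4599
carton 7: 4599 + 815 = 5414
carton 8: 5414 + 815 = 6229
carton 9: 6229 + 815 = 7044
carton 10: 7044 + 815 = 7859
carton 11: 7859 + 815 = 8674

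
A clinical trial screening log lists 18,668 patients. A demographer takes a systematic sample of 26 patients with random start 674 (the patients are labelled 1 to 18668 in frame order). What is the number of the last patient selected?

k = 18668/26 = 718
26th selection = r + (26−1)·k = 674 + 25×718 = 674 + 17950 = 18624

18624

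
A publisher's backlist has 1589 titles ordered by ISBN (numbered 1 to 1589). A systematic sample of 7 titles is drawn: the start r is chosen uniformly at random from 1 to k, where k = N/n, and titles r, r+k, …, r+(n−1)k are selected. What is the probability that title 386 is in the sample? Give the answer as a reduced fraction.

k = 1589/7 = 227.
Title 386 is selected iff r ≡ 386 (mod 227); exactly one such r in {1,…,227}.
Inclusion probability = 1/227.

1/227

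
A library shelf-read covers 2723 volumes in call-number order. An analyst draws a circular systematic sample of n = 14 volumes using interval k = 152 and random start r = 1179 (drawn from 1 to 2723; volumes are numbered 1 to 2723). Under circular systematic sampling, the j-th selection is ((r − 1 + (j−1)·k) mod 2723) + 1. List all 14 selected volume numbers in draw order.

Selection 1: 1179
Selection 2: 1179 + 152 = 1331
Selection 3: 1331 + 152 = 1483
Selection 4: 1483 + 152 = 1635
Selection 5: 1635 + 152 = 1787
Selection 6: 1787 + 152 = 1939
Selection 7: 1939 + 152 = 2091
Selection 8: 2091 + 152 = 2243
Selection 9: 2243 + 152 = 2395
Selection 10: 2395 + 152 = 2547
Selection 11: 2547 + 152 = 2699
Selection 12: 2699 + 152 = 2851 → 2851 − 2723 = 128
Selection 13: 128 + 152 = 280
Selection 14: 280 + 152 = 432

1179, 1331, 1483, 1635, 1787, 1939, 2091, 2243, 2395, 2547, 2699, 128, 280, 432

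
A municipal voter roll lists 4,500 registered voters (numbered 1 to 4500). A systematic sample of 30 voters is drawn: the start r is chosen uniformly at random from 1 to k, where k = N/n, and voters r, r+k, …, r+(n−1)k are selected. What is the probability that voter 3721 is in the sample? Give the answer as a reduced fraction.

1/150

k = 4500/30 = 150.
Voter 3721 is selected iff r ≡ 3721 (mod 150); exactly one such r in {1,…,150}.
Inclusion probability = 1/150.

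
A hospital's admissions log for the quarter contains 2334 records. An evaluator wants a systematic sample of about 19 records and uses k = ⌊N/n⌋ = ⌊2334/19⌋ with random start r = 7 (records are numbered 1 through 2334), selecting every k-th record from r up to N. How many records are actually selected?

k = ⌊2334/19⌋ = 122
Achieved size = ⌊(2334 − 7)/122⌋ + 1 = ⌊2327/122⌋ + 1 = 19 + 1 = 20
(last selection: 7 + 19×122 = 2325 ≤ 2334; next would be 2447 > 2334)

20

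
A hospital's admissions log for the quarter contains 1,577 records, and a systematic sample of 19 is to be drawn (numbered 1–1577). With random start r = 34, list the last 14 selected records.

449, 532, 615, 698, 781, 864, 947, 1030, 1113, 1196, 1279, 1362, 1445, 1528

k = N/n = 1577/19 = 83
6th selection = 34 + 5×83 = 449
7th: 449 + 83 = 532
8th: 532 + 83 = 615
9th: 615 + 83 = 698
10th: 698 + 83 = 781
11th: 781 + 83 = 864
12th: 864 + 83 = 947
13th: 947 + 83 = 1030
14th: 1030 + 83 = 1113
15th: 1113 + 83 = 1196
16th: 1196 + 83 = 1279
17th: 1279 + 83 = 1362
18th: 1362 + 83 = 1445
19th: 1445 + 83 = 1528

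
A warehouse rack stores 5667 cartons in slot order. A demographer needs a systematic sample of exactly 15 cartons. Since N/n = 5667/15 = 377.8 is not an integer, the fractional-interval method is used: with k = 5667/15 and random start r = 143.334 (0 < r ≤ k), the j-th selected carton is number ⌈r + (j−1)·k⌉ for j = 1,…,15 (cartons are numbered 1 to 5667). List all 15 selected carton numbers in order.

144, 522, 899, 1277, 1655, 2033, 2411, 2788, 3166, 3544, 3922, 4300, 4677, 5055, 5433

j=1: r + 0k = 143.334 → ⌈·⌉ = 144
j=2: r + 1k = 521.134 → ⌈·⌉ = 522
j=3: r + 2k = 898.934 → ⌈·⌉ = 899
j=4: r + 3k = 1276.734 → ⌈·⌉ = 1277
j=5: r + 4k = 1654.534 → ⌈·⌉ = 1655
j=6: r + 5k = 2032.334 → ⌈·⌉ = 2033
j=7: r + 6k = 2410.134 → ⌈·⌉ = 2411
j=8: r + 7k = 2787.934 → ⌈·⌉ = 2788
j=9: r + 8k = 3165.734 → ⌈·⌉ = 3166
j=10: r + 9k = 3543.534 → ⌈·⌉ = 3544
j=11: r + 10k = 3921.334 → ⌈·⌉ = 3922
j=12: r + 11k = 4299.134 → ⌈·⌉ = 4300
j=13: r + 12k = 4676.934 → ⌈·⌉ = 4677
j=14: r + 13k = 5054.734 → ⌈·⌉ = 5055
j=15: r + 14k = 5432.534 → ⌈·⌉ = 5433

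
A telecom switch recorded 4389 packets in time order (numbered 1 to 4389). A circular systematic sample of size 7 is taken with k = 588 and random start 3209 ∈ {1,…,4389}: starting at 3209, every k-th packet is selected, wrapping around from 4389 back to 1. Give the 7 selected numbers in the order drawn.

Selection 1: 3209
Selection 2: 3209 + 588 = 3797
Selection 3: 3797 + 588 = 4385
Selection 4: 4385 + 588 = 4973 → 4973 − 4389 = 584
Selection 5: 584 + 588 = 1172
Selection 6: 1172 + 588 = 1760
Selection 7: 1760 + 588 = 2348

3209, 3797, 4385, 584, 1172, 1760, 2348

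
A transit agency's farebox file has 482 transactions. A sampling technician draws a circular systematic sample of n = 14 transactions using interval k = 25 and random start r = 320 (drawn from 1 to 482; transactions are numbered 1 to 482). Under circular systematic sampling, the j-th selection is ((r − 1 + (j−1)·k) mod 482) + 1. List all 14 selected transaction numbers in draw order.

320, 345, 370, 395, 420, 445, 470, 13, 38, 63, 88, 113, 138, 163

Selection 1: 320
Selection 2: 320 + 25 = 345
Selection 3: 345 + 25 = 370
Selection 4: 370 + 25 = 395
Selection 5: 395 + 25 = 420
Selection 6: 420 + 25 = 445
Selection 7: 445 + 25 = 470
Selection 8: 470 + 25 = 495 → 495 − 482 = 13
Selection 9: 13 + 25 = 38
Selection 10: 38 + 25 = 63
Selection 11: 63 + 25 = 88
Selection 12: 88 + 25 = 113
Selection 13: 113 + 25 = 138
Selection 14: 138 + 25 = 163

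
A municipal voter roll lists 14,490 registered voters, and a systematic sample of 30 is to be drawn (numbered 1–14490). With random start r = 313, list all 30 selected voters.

k = N/n = 14490/30 = 483
voter 1: 313
voter 2: 313 + 483 = 796
voter 3: 796 + 483 = 1279
voter 4: 1279 + 483 = 1762
voter 5: 1762 + 483 = 2245
voter 6: 2245 + 483 = 2728
voter 7: 2728 + 483 = 3211
voter 8: 3211 + 483 = 3694
voter 9: 3694 + 483 = 4177
voter 10: 4177 + 483 = 4660
voter 11: 4660 + 483 = 5143
voter 12: 5143 + 483 = 5626
voter 13: 5626 + 483 = 6109
voter 14: 6109 + 483 = 6592
voter 15: 6592 + 483 = 7075
voter 16: 7075 + 483 = 7558
voter 17: 7558 + 483 = 8041
voter 18: 8041 + 483 = 8524
voter 19: 8524 + 483 = 9007
voter 20: 9007 + 483 = 9490
voter 21: 9490 + 483 = 9973
voter 22: 9973 + 483 = 10456
voter 23: 10456 + 483 = 10939
voter 24: 10939 + 483 = 11422
voter 25: 11422 + 483 = 11905
voter 26: 11905 + 483 = 12388
voter 27: 12388 + 483 = 12871
voter 28: 12871 + 483 = 13354
voter 29: 13354 + 483 = 13837
voter 30: 13837 + 483 = 14320

313, 796, 1279, 1762, 2245, 2728, 3211, 3694, 4177, 4660, 5143, 5626, 6109, 6592, 7075, 7558, 8041, 8524, 9007, 9490, 9973, 10456, 10939, 11422, 11905, 12388, 12871, 13354, 13837, 14320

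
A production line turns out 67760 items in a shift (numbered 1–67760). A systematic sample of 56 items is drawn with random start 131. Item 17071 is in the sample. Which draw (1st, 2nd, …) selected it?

15

k = 67760/56 = 1210
position = (17071 − 131)/1210 + 1 = 16940/1210 + 1 = 14 + 1 = 15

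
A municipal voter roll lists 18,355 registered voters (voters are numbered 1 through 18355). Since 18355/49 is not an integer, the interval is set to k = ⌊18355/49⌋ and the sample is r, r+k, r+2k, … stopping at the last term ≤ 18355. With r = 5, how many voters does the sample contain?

k = ⌊18355/49⌋ = 374
Achieved size = ⌊(18355 − 5)/374⌋ + 1 = ⌊18350/374⌋ + 1 = 49 + 1 = 50
(last selection: 5 + 49×374 = 18331 ≤ 18355; next would be 18705 > 18355)

50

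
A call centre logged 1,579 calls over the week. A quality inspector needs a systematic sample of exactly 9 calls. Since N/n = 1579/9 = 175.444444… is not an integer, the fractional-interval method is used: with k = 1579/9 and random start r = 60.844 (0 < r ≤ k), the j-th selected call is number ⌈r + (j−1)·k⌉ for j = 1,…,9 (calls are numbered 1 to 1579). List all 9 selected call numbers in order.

61, 237, 412, 588, 763, 939, 1114, 1289, 1465

j=1: r + 0k = 60.844 → ⌈·⌉ = 61
j=2: r + 1k = 236.288444… → ⌈·⌉ = 237
j=3: r + 2k = 411.732888… → ⌈·⌉ = 412
j=4: r + 3k = 587.177333… → ⌈·⌉ = 588
j=5: r + 4k = 762.621777… → ⌈·⌉ = 763
j=6: r + 5k = 938.066222… → ⌈·⌉ = 939
j=7: r + 6k = 1113.510666… → ⌈·⌉ = 1114
j=8: r + 7k = 1288.955111… → ⌈·⌉ = 1289
j=9: r + 8k = 1464.399555… → ⌈·⌉ = 1465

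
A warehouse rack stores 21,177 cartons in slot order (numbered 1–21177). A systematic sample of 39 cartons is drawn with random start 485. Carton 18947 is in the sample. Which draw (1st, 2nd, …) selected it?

k = 21177/39 = 543
position = (18947 − 485)/543 + 1 = 18462/543 + 1 = 34 + 1 = 35

35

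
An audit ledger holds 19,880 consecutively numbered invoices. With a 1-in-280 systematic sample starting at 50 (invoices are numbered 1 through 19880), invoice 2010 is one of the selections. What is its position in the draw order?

8

k = 280
position = (2010 − 50)/280 + 1 = 1960/280 + 1 = 7 + 1 = 8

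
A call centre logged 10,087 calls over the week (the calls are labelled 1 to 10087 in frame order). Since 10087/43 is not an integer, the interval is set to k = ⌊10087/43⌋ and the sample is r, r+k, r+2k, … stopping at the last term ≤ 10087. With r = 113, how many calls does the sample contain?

43

k = ⌊10087/43⌋ = 234
Achieved size = ⌊(10087 − 113)/234⌋ + 1 = ⌊9974/234⌋ + 1 = 42 + 1 = 43
(last selection: 113 + 42×234 = 9941 ≤ 10087; next would be 10175 > 10087)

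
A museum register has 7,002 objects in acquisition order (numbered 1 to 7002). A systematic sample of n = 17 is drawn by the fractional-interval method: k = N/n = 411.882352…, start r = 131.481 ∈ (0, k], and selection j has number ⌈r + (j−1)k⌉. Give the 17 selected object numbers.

j=1: r + 0k = 131.481 → ⌈·⌉ = 132
j=2: r + 1k = 543.363352… → ⌈·⌉ = 544
j=3: r + 2k = 955.245705… → ⌈·⌉ = 956
j=4: r + 3k = 1367.128058… → ⌈·⌉ = 1368
j=5: r + 4k = 1779.010411… → ⌈·⌉ = 1780
j=6: r + 5k = 2190.892764… → ⌈·⌉ = 2191
j=7: r + 6k = 2602.775117… → ⌈·⌉ = 2603
j=8: r + 7k = 3014.657470… → ⌈·⌉ = 3015
j=9: r + 8k = 3426.539823… → ⌈·⌉ = 3427
j=10: r + 9k = 3838.422176… → ⌈·⌉ = 3839
j=11: r + 10k = 4250.304529… → ⌈·⌉ = 4251
j=12: r + 11k = 4662.186882… → ⌈·⌉ = 4663
j=13: r + 12k = 5074.069235… → ⌈·⌉ = 5075
j=14: r + 13k = 5485.951588… → ⌈·⌉ = 5486
j=15: r + 14k = 5897.833941… → ⌈·⌉ = 5898
j=16: r + 15k = 6309.716294… → ⌈·⌉ = 6310
j=17: r + 16k = 6721.598647… → ⌈·⌉ = 6722

132, 544, 956, 1368, 1780, 2191, 2603, 3015, 3427, 3839, 4251, 4663, 5075, 5486, 5898, 6310, 6722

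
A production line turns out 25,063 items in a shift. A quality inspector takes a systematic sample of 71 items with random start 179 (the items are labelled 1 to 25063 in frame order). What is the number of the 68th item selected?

k = 25063/71 = 353
68th selection = r + (68−1)·k = 179 + 67×353 = 179 + 23651 = 23830

23830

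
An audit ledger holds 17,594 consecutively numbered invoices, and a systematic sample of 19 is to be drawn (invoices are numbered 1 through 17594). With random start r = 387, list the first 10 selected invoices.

k = N/n = 17594/19 = 926
invoice 1: 387
invoice 2: 387 + 926 = 1313
invoice 3: 1313 + 926 = 2239
invoice 4: 2239 + 926 = 3165
invoice 5: 3165 + 926 = 4091
invoice 6: 4091 + 926 = 5017
invoice 7: 5017 + 926 = 5943
invoice 8: 5943 + 926 = 6869
invoice 9: 6869 + 926 = 7795
invoice 10: 7795 + 926 = 8721

387, 1313, 2239, 3165, 4091, 5017, 5943, 6869, 7795, 8721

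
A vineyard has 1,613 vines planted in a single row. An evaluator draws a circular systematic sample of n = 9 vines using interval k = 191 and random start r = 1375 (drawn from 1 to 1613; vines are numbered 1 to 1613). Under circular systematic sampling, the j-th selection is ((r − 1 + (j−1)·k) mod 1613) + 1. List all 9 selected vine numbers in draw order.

Selection 1: 1375
Selection 2: 1375 + 191 = 1566
Selection 3: 1566 + 191 = 1757 → 1757 − 1613 = 144
Selection 4: 144 + 191 = 335
Selection 5: 335 + 191 = 526
Selection 6: 526 + 191 = 717
Selection 7: 717 + 191 = 908
Selection 8: 908 + 191 = 1099
Selection 9: 1099 + 191 = 1290

1375, 1566, 144, 335, 526, 717, 908, 1099, 1290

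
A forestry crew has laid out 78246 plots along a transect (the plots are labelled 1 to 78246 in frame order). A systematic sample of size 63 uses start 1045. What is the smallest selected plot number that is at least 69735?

70597

k = 78246/63 = 1242
Steps past start: ⌈(69735 − 1045)/1242⌉ = ⌈68690/1242⌉ = 56
Selected plot: 1045 + 56×1242 = 70597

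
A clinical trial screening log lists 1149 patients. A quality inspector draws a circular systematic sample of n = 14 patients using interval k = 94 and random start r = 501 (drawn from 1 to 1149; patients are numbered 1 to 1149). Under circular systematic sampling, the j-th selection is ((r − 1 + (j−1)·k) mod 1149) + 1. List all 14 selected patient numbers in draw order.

Selection 1: 501
Selection 2: 501 + 94 = 595
Selection 3: 595 + 94 = 689
Selection 4: 689 + 94 = 783
Selection 5: 783 + 94 = 877
Selection 6: 877 + 94 = 971
Selection 7: 971 + 94 = 1065
Selection 8: 1065 + 94 = 1159 → 1159 − 1149 = 10
Selection 9: 10 + 94 = 104
Selection 10: 104 + 94 = 198
Selection 11: 198 + 94 = 292
Selection 12: 292 + 94 = 386
Selection 13: 386 + 94 = 480
Selection 14: 480 + 94 = 574

501, 595, 689, 783, 877, 971, 1065, 10, 104, 198, 292, 386, 480, 574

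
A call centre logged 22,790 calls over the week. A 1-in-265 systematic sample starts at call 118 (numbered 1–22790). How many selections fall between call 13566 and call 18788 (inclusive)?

k = 265
First selection ≥ 13566: 118 + ⌈(13566−118)/265⌉·265 = 118 + 51×265 = 13633
Last selection ≤ 18788: 118 + ⌊(18788−118)/265⌋·265 = 118 + 70×265 = 18668
Count = 70 − 51 + 1 = 20

20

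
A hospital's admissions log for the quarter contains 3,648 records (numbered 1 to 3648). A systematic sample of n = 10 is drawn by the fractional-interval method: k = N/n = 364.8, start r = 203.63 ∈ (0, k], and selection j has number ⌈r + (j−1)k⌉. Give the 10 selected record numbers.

j=1: r + 0k = 203.63 → ⌈·⌉ = 204
j=2: r + 1k = 568.43 → ⌈·⌉ = 569
j=3: r + 2k = 933.23 → ⌈·⌉ = 934
j=4: r + 3k = 1298.03 → ⌈·⌉ = 1299
j=5: r + 4k = 1662.83 → ⌈·⌉ = 1663
j=6: r + 5k = 2027.63 → ⌈·⌉ = 2028
j=7: r + 6k = 2392.43 → ⌈·⌉ = 2393
j=8: r + 7k = 2757.23 → ⌈·⌉ = 2758
j=9: r + 8k = 3122.03 → ⌈·⌉ = 3123
j=10: r + 9k = 3486.83 → ⌈·⌉ = 3487

204, 569, 934, 1299, 1663, 2028, 2393, 2758, 3123, 3487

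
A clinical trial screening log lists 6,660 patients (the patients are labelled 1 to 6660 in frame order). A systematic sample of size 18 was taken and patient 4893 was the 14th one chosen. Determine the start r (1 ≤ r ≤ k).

k = 6660/18 = 370
r = 4893 − (14−1)×370 = 4893 − 4810 = 83

83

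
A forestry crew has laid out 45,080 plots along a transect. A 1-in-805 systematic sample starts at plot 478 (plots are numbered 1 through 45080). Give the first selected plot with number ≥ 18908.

18993

k = 805
Steps past start: ⌈(18908 − 478)/805⌉ = ⌈18430/805⌉ = 23
Selected plot: 478 + 23×805 = 18993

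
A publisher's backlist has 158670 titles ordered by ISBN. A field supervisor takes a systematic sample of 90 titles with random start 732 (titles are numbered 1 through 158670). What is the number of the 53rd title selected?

k = 158670/90 = 1763
53rd selection = r + (53−1)·k = 732 + 52×1763 = 732 + 91676 = 92408

92408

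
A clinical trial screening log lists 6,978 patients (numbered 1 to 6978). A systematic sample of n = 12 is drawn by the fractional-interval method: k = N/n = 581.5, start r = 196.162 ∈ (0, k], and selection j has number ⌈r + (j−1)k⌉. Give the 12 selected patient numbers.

j=1: r + 0k = 196.162 → ⌈·⌉ = 197
j=2: r + 1k = 777.662 → ⌈·⌉ = 778
j=3: r + 2k = 1359.162 → ⌈·⌉ = 1360
j=4: r + 3k = 1940.662 → ⌈·⌉ = 1941
j=5: r + 4k = 2522.162 → ⌈·⌉ = 2523
j=6: r + 5k = 3103.662 → ⌈·⌉ = 3104
j=7: r + 6k = 3685.162 → ⌈·⌉ = 3686
j=8: r + 7k = 4266.662 → ⌈·⌉ = 4267
j=9: r + 8k = 4848.162 → ⌈·⌉ = 4849
j=10: r + 9k = 5429.662 → ⌈·⌉ = 5430
j=11: r + 10k = 6011.162 → ⌈·⌉ = 6012
j=12: r + 11k = 6592.662 → ⌈·⌉ = 6593

197, 778, 1360, 1941, 2523, 3104, 3686, 4267, 4849, 5430, 6012, 6593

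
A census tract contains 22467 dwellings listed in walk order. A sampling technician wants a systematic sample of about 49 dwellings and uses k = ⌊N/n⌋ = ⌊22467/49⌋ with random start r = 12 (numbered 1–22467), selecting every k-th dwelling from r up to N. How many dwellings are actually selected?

k = ⌊22467/49⌋ = 458
Achieved size = ⌊(22467 − 12)/458⌋ + 1 = ⌊22455/458⌋ + 1 = 49 + 1 = 50
(last selection: 12 + 49×458 = 22454 ≤ 22467; next would be 22912 > 22467)

50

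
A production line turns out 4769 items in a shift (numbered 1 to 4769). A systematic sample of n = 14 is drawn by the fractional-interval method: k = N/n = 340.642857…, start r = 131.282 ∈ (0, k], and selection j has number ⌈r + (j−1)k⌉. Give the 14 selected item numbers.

132, 472, 813, 1154, 1494, 1835, 2176, 2516, 2857, 3198, 3538, 3879, 4219, 4560

j=1: r + 0k = 131.282 → ⌈·⌉ = 132
j=2: r + 1k = 471.924857… → ⌈·⌉ = 472
j=3: r + 2k = 812.567714… → ⌈·⌉ = 813
j=4: r + 3k = 1153.210571… → ⌈·⌉ = 1154
j=5: r + 4k = 1493.853428… → ⌈·⌉ = 1494
j=6: r + 5k = 1834.496285… → ⌈·⌉ = 1835
j=7: r + 6k = 2175.139142… → ⌈·⌉ = 2176
j=8: r + 7k = 2515.782 → ⌈·⌉ = 2516
j=9: r + 8k = 2856.424857… → ⌈·⌉ = 2857
j=10: r + 9k = 3197.067714… → ⌈·⌉ = 3198
j=11: r + 10k = 3537.710571… → ⌈·⌉ = 3538
j=12: r + 11k = 3878.353428… → ⌈·⌉ = 3879
j=13: r + 12k = 4218.996285… → ⌈·⌉ = 4219
j=14: r + 13k = 4559.639142… → ⌈·⌉ = 4560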